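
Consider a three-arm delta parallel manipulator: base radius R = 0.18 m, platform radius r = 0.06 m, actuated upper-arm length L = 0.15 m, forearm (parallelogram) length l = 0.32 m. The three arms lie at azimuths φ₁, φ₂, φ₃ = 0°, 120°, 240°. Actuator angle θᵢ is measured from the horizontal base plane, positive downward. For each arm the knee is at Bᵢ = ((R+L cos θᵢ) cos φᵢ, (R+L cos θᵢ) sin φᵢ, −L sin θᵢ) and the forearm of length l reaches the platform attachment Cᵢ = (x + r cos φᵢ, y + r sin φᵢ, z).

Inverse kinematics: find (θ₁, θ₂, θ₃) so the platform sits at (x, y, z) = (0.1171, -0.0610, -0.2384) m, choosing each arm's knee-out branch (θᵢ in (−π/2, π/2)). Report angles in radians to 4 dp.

arm 1 (φ=0.0°): x'=0.1171, y'=-0.0610
  A cos θ + B sin θ = C:  0.0029·cos θ + -0.2384·sin θ = 0.0645
  γ=atan2(-0.2384,0.0029)=-1.5586;  ψ=arccos(0.2703)=1.2971;  θ1=γ+ψ≈-0.2616
φ2=120.0° → target in arm frame (-0.1114, -0.0709)
  A cos θ + B sin θ = C:  0.2314·cos θ + -0.2384·sin θ = -0.1183
  √(A²+B²)=0.3322;  θ2 = -0.8003+1.9350 ≈ 1.1346
arm 3 (φ=240.0°): x'=-0.0057, y'=0.1319
  A cos θ + B sin θ = C:  0.1257·cos θ + -0.2384·sin θ = -0.0338
  γ=atan2(-0.2384,0.1257)=-1.0855;  ψ=arccos(-0.1254)=1.6966;  θ3=γ+ψ≈0.6111

θ₁ = -0.2616, θ₂ = 1.1346, θ₃ = 0.6111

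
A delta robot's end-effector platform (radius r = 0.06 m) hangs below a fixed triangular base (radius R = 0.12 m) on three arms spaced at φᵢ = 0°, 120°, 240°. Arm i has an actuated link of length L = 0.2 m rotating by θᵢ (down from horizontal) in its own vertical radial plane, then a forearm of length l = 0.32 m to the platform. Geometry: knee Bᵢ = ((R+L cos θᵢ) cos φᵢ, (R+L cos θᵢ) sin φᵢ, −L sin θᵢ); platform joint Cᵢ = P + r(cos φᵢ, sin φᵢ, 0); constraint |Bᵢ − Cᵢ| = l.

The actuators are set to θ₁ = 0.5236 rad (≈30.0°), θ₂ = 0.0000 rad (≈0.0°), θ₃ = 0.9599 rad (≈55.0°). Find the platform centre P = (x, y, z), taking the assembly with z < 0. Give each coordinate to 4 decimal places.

arm 1 at φ=0.0°: ρ1 = 0.2332;  O1 = (0.2332, 0.0000, -0.1000)
O2 = (0.2600·cos120.0°, 0.2600·sin120.0°, 0.0000) = (-0.1300, 0.2252, 0.0000)
φ3=240.0°: virtual centre (-0.0874, -0.1513, -0.1638), radius l
|O₂|²−|O₁|² = 0.0032;  |O₃|²−|O₁|² = -0.0070
plane₁₂: -0.7264x+0.4503y+0.2000z = 0.0032
det = 0.5086;  x = 0.0043+0.0060z,  y = 0.0141+-0.4345z
sphere 1 gives Az²+Bz+C=0 with A=1.1888, B=0.1850, C=-0.0398;  B²−4AC=0.2235;  roots -0.2767, 0.1210;  negative root z = -0.2767
x = 0.0026, y = 0.1343

(0.0026, 0.1343, -0.2767)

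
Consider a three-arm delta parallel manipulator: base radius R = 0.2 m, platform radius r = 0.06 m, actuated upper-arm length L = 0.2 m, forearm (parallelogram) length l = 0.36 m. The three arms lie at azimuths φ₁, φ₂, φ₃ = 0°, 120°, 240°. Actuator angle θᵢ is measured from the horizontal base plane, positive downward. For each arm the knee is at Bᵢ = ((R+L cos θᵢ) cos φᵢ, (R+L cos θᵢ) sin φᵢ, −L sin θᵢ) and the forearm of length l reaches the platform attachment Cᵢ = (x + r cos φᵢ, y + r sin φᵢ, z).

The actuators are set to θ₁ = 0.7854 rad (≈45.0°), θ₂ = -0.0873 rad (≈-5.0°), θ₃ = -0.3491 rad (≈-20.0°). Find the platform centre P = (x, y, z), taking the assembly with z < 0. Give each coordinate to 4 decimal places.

φ1=0.0°: virtual centre (0.2814, 0.0000, -0.1414), radius l
φ2=120.0°: virtual centre (-0.1696, 0.2938, 0.0174), radius l
φ3=240.0°: virtual centre (-0.1640, -0.2840, 0.0684), radius l
|O₂|²−|O₁|² = 0.0162;  |O₃|²−|O₁|² = 0.0130
[-0.9021 0.5876 0.3177]·P = 0.0162;  [-0.8908 -0.5680 0.4197]·P = 0.0130
det = 1.0358;  x = -0.0163+0.4123z,  y = 0.0026+0.0923z
sphere 1 gives Az²+Bz+C=0 with A=1.1785, B=0.0378, C=-0.0210;  B²−4AC=0.1003;  roots -0.1504, 0.1183;  negative root z = -0.1504
x = -0.0783, y = -0.0113

(-0.0783, -0.0113, -0.1504)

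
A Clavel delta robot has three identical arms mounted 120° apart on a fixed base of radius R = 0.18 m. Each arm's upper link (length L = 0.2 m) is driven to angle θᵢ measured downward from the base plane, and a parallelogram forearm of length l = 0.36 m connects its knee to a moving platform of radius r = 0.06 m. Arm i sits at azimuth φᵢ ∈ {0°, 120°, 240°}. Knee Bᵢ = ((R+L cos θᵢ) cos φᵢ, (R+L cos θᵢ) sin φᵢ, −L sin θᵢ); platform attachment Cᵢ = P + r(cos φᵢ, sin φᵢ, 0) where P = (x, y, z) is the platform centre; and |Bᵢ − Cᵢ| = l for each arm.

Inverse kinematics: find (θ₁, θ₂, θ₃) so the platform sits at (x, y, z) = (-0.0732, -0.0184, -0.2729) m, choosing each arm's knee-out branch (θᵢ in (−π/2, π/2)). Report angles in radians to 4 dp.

θ₁ = 0.7854, θ₂ = 0.3492, θ₃ = 0.1744

arm 1 (φ=0.0°): x'=-0.0732, y'=-0.0184
  A cos θ + B sin θ = C:  0.1932·cos θ + -0.2729·sin θ = -0.0563
  θ1 = atan2(B,A) + arccos(C/0.3344) = 0.7854
φ2=120.0° → target in arm frame (0.0207, 0.0726)
  A=0.0993, B=-0.2729, C=(l²−L²−A²−y'²−z²)/(2L)=0.0000
  √(A²+B²)=0.2904;  θ2 = -1.2217+1.5709 ≈ 0.3492
φ3=240.0° → target in arm frame (0.0525, -0.0542)
  A=0.0675, B=-0.2729, C=(l²−L²−A²−y'²−z²)/(2L)=0.0191
  γ=atan2(-0.2729,0.0675)=-1.3284;  ψ=arccos(0.0679)=1.5028;  θ3=γ+ψ≈0.1744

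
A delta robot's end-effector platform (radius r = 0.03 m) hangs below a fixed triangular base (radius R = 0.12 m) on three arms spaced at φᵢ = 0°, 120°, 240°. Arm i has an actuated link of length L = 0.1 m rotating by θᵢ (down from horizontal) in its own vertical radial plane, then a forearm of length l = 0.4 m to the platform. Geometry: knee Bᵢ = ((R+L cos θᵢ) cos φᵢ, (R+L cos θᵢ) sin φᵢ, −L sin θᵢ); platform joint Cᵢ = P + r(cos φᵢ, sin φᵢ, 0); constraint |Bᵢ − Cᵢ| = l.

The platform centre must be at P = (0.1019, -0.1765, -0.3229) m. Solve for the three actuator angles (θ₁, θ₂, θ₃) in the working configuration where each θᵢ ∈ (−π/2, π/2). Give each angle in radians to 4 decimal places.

θ₁ = -0.2622, θ₂ = 1.2217, θ₃ = -0.2622

rotate P by −φ1: (0.1019, -0.1765, -0.3229)
  A=-0.0119, B=-0.3229, C=(l²−L²−A²−y'²−z²)/(2L)=0.0722
  θ1 = atan2(B,A) + arccos(C/0.3231) = -0.2622
φ2=120.0° → target in arm frame (-0.2038, 0.0000)
  A=0.2938, B=-0.3229, C=(l²−L²−A²−y'²−z²)/(2L)=-0.2029
  √(A²+B²)=0.4366;  θ2 = -0.8325+2.0542 ≈ 1.2217
φ3=240.0° → target in arm frame (0.1019, 0.1765)
  e−x'=-0.0119;  (l²−L²−(e−x')²−y'²−z²)/2L = 0.0722
  γ=atan2(-0.3229,-0.0119)=-1.6076;  ψ=arccos(0.2235)=1.3454;  θ3=γ+ψ≈-0.2622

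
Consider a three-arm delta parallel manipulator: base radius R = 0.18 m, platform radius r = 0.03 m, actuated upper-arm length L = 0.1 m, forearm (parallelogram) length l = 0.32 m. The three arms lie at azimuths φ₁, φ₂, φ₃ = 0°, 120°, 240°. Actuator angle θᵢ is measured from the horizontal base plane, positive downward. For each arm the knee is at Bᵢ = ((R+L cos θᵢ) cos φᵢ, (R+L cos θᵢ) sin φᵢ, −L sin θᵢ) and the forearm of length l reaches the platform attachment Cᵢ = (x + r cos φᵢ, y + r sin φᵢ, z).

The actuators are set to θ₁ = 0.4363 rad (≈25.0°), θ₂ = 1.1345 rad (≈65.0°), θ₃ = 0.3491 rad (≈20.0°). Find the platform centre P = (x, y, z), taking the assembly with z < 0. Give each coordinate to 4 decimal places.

(0.0295, -0.0635, -0.2742)

S1 = (0.2406·cos0.0°, 0.2406·sin0.0°, -0.0423) = (0.2406, 0.0000, -0.0423)
φ2=120.0°: virtual centre (-0.0961, 0.1665, -0.0906), radius l
S3 = (0.2440·cos240.0°, 0.2440·sin240.0°, -0.0342) = (-0.1220, -0.2113, -0.0342)
eliminate P² terms by subtracting sphere 1 from 2 and 3
linear system: -0.6735x+0.3330y = -0.0145−-0.0967z; -0.7252x+-0.4226y = 0.0010−0.0161z
Cramer: x(z) = 0.0110-0.0675z;  y(z) = -0.0213+0.1540z
quadratic in z: (1.0283)z²+(0.1090)z+(-0.0474)=0, √Δ=0.4550 → z ∈ {-0.2742, 0.1682}; z = -0.2742 (taking z<0)
x = 0.0295, y = -0.0635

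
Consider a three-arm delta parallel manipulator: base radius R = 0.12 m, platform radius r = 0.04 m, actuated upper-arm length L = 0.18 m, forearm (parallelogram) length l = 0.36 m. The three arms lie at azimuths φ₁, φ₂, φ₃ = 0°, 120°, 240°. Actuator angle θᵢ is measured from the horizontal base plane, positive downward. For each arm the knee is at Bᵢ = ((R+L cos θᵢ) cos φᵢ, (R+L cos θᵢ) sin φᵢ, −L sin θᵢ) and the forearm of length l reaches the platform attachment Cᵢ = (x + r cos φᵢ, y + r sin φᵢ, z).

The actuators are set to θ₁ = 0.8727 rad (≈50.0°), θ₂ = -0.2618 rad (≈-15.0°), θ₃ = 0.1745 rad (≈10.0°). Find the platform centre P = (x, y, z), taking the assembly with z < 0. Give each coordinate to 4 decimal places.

(-0.1362, 0.0472, -0.2692)

O1 = (0.1957·cos0.0°, 0.1957·sin0.0°, -0.1379) = (0.1957, 0.0000, -0.1379)
φ2=120.0°: virtual centre (-0.1269, 0.2199, 0.0466), radius l
O3 = (0.2573·cos240.0°, 0.2573·sin240.0°, -0.0313) = (-0.1286, -0.2228, -0.0313)
eliminate P² terms by subtracting sphere 1 from 2 and 3
linear system: -0.6453x+0.4397y = 0.0093−0.3690z; -0.6487x+-0.4456y = 0.0099−0.2133z
det = 0.5727;  x = -0.0148+0.4508z,  y = -0.0006+-0.1776z
quadratic in z: (1.2347)z²+(0.0862)z+(-0.0663)=0, √Δ=0.5786 → z ∈ {-0.2692, 0.1994}; z = -0.2692 (taking z<0)
x = -0.1362, y = 0.0472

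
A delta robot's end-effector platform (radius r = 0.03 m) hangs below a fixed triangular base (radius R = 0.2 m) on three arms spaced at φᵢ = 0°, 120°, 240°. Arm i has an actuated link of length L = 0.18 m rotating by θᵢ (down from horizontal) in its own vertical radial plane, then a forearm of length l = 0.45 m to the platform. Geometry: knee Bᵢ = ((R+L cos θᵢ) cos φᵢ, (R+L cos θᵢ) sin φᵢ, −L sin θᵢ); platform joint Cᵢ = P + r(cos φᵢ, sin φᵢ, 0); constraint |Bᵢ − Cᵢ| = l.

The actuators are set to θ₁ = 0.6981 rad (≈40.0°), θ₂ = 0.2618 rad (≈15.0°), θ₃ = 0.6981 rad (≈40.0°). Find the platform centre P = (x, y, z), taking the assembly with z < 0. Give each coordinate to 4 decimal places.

φ1=0.0°: virtual centre (0.3079, 0.0000, -0.1157), radius l
φ2=120.0°: virtual centre (-0.1719, 0.2978, -0.0466), radius l
centre 3 = (0.3079·cos240.0°, 0.3079·sin240.0°, -0.1157) = (-0.1539, -0.2666, -0.1157)
eliminate P² terms by subtracting sphere 1 from 2 and 3
[-0.9596 0.5956 0.1382]·P = 0.0122;  [-0.9237 -0.5333 0.0000]·P = 0.0000
Cramer: x(z) = -0.0061+0.0694z;  y(z) = 0.0106-0.1202z
sphere 1 gives Az²+Bz+C=0 with A=1.0193, B=0.1852, C=-0.0904;  B²−4AC=0.4028;  roots -0.4022, 0.2205;  negative root z = -0.4022
x = -0.0341, y = 0.0590

(-0.0341, 0.0590, -0.4022)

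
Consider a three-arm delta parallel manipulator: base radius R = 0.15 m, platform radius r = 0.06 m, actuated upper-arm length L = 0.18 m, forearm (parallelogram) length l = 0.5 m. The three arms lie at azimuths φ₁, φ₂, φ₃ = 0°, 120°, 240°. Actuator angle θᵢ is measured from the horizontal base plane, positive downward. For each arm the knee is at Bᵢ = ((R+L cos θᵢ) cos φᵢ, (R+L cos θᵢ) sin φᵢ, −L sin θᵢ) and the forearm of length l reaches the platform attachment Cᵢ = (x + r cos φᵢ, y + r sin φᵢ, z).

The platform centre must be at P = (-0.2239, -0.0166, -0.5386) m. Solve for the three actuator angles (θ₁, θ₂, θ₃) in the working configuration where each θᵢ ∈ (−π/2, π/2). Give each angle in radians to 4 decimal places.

arm 1 (φ=0.0°): x'=-0.2239, y'=-0.0166
  A cos θ + B sin θ = C:  0.3139·cos θ + -0.5386·sin θ = -0.4758
  √(A²+B²)=0.6234;  θ1 = -1.0431+2.4392 ≈ 1.3961
φ2=120.0° → target in arm frame (0.0976, 0.2022)
  e−x'=-0.0076;  (l²−L²−(e−x')²−y'²−z²)/2L = -0.3151
  √(A²+B²)=0.5387;  θ2 = -1.5849+2.1956 ≈ 0.6108
arm 3 (φ=240.0°): x'=0.1263, y'=-0.1856
  A=-0.0363, B=-0.5386, C=(l²−L²−A²−y'²−z²)/(2L)=-0.3007
  θ3 = atan2(B,A) + arccos(C/0.5398) = 0.5235

θ₁ = 1.3961, θ₂ = 0.6108, θ₃ = 0.5235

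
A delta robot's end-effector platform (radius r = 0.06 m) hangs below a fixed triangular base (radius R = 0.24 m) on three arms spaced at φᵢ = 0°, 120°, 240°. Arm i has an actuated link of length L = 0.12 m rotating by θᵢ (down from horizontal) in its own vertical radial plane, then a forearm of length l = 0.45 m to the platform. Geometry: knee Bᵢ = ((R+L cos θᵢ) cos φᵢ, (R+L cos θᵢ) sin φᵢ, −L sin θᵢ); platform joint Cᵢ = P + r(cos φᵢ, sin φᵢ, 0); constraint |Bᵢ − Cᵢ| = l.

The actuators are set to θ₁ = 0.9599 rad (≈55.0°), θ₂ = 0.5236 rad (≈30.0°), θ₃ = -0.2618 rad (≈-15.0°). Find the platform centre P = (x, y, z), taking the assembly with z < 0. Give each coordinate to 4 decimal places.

(-0.0979, -0.0713, -0.3761)

S1 = (0.2488·cos0.0°, 0.2488·sin0.0°, -0.0983) = (0.2488, 0.0000, -0.0983)
arm 2 at φ=120.0°: (R−r)+L cos θ2 = 0.2839;  S2 = (-0.1420, 0.2459, -0.0600)
S3 = (0.2959·cos240.0°, 0.2959·sin240.0°, 0.0311) = (-0.1480, -0.2563, 0.0311)
|S₂|²−|S₁|² = 0.0126;  |S₃|²−|S₁|² = 0.0169
plane₁₂: -0.7816x+0.4918y+0.0766z = 0.0126
Cramer: x(z) = -0.0187+0.2105z;  y(z) = -0.0041+0.1788z
sphere 1 gives Az²+Bz+C=0 with A=1.0763, B=0.0825, C=-0.1212;  B²−4AC=0.5287;  roots -0.3761, 0.2995;  negative root z = -0.3761
x = -0.0979, y = -0.0713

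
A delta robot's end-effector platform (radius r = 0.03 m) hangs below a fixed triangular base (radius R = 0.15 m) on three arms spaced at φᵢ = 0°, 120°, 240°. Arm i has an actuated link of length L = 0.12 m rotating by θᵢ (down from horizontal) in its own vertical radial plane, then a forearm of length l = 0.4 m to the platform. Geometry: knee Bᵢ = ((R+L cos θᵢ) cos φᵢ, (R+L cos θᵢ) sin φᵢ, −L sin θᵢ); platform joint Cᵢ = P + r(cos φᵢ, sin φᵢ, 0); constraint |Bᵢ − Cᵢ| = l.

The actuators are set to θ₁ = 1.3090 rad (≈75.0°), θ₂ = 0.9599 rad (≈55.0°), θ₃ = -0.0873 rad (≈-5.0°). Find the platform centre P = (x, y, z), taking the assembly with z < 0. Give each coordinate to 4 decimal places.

(-0.1251, -0.1191, -0.3796)

arm 1 at φ=0.0°: (R−r)+L cos θ1 = 0.1511;  S1 = (0.1511, 0.0000, -0.1159)
S2 = (0.1888·cos120.0°, 0.1888·sin120.0°, -0.0983) = (-0.0944, 0.1635, -0.0983)
φ3=240.0°: virtual centre (-0.1198, -0.2075, 0.0105), radius l
subtract pairs → two planes through P
plane₁₂: -0.4909x+0.3271y+0.0352z = 0.0091
det = 0.3809;  x = -0.0281+0.2554z,  y = -0.0145+0.2757z
into |P−S₁|² = l²: 1.1413z² + 0.1323z + -0.1143 = 0;  Δ = 0.5391;  z = -0.3796 or 0.2637 → z<0 root = -0.3796
x = -0.1251, y = -0.1191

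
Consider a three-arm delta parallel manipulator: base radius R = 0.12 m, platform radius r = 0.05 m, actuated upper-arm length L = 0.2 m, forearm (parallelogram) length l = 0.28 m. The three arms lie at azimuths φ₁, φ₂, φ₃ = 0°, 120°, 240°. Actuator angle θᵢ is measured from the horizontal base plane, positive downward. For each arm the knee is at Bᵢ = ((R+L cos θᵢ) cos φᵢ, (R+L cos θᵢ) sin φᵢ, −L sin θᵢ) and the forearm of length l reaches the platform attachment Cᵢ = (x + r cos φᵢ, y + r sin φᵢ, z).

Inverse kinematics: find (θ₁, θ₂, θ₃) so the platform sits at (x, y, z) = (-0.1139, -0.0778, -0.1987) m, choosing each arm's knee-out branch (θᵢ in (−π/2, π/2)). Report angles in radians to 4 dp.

θ₁ = 1.1345, θ₂ = 0.6984, θ₃ = -0.1745

φ1=0.0° → target in arm frame (-0.1139, -0.0778)
  A cos θ + B sin θ = C:  0.1839·cos θ + -0.1987·sin θ = -0.1024
  γ=atan2(-0.1987,0.1839)=-0.8241;  ψ=arccos(-0.3782)=1.9586;  θ1=γ+ψ≈1.1345
φ2=120.0° → target in arm frame (-0.0104, 0.1375)
  e−x'=0.0804;  (l²−L²−(e−x')²−y'²−z²)/2L = -0.0662
  √(A²+B²)=0.2144;  θ2 = -1.1862+1.8846 ≈ 0.6984
φ3=240.0° → target in arm frame (0.1243, -0.0597)
  A=-0.0543, B=-0.1987, C=(l²−L²−A²−y'²−z²)/(2L)=-0.0190
  γ=atan2(-0.1987,-0.0543)=-1.8377;  ψ=arccos(-0.0923)=1.6632;  θ3=γ+ψ≈-0.1745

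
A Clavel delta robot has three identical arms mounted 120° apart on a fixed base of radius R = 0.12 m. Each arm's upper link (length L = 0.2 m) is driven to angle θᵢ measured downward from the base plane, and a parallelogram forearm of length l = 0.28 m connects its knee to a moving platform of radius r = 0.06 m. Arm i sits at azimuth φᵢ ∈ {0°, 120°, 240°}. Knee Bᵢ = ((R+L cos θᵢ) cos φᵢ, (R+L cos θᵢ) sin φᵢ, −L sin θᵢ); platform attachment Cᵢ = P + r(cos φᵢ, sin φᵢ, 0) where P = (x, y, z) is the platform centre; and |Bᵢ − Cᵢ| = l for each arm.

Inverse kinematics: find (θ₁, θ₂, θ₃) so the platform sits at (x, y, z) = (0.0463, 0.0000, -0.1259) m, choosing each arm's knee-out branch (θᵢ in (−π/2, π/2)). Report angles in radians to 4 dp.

θ₁ = -0.3488, θ₂ = 0.3491, θ₃ = 0.3491

arm 1 (φ=0.0°): x'=0.0463, y'=0.0000
  A=0.0137, B=-0.1259, C=(l²−L²−A²−y'²−z²)/(2L)=0.0559
  γ=atan2(-0.1259,0.0137)=-1.4624;  ψ=arccos(0.4414)=1.1136;  θ1=γ+ψ≈-0.3488
φ2=120.0° → target in arm frame (-0.0231, -0.0401)
  e−x'=0.0831;  (l²−L²−(e−x')²−y'²−z²)/2L = 0.0351
  √(A²+B²)=0.1509;  θ2 = -0.9871+1.3362 ≈ 0.3491
arm 3 (φ=240.0°): x'=-0.0232, y'=0.0401
  e−x'=0.0832;  (l²−L²−(e−x')²−y'²−z²)/2L = 0.0351
  √(A²+B²)=0.1509;  θ3 = -0.9871+1.3362 ≈ 0.3491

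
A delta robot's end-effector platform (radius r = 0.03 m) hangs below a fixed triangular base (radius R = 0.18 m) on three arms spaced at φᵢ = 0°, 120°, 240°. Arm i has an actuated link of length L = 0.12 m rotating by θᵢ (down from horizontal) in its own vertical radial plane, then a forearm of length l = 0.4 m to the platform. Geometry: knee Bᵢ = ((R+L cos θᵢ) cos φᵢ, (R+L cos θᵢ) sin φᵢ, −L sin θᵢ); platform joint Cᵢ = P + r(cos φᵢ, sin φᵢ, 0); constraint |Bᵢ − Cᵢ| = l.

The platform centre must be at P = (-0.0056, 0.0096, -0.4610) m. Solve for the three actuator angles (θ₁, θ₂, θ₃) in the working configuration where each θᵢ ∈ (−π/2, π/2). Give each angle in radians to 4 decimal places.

rotate P by −φ1: (-0.0056, 0.0096, -0.4610)
  A=0.1556, B=-0.4610, C=(l²−L²−A²−y'²−z²)/(2L)=-0.3801
  √(A²+B²)=0.4866;  θ1 = -1.2453+2.4674 ≈ 1.2221
rotate P by −φ2: (0.0111, 0.0000, -0.4610)
  e−x'=0.1389;  (l²−L²−(e−x')²−y'²−z²)/2L = -0.3592
  γ=atan2(-0.4610,0.1389)=-1.2782;  ψ=arccos(-0.7461)=2.4129;  θ2=γ+ψ≈1.1348
rotate P by −φ3: (-0.0055, -0.0096, -0.4610)
  A=0.1555, B=-0.4610, C=(l²−L²−A²−y'²−z²)/(2L)=-0.3800
  θ3 = atan2(B,A) + arccos(C/0.4865) = 1.2217

θ₁ = 1.2221, θ₂ = 1.1348, θ₃ = 1.2217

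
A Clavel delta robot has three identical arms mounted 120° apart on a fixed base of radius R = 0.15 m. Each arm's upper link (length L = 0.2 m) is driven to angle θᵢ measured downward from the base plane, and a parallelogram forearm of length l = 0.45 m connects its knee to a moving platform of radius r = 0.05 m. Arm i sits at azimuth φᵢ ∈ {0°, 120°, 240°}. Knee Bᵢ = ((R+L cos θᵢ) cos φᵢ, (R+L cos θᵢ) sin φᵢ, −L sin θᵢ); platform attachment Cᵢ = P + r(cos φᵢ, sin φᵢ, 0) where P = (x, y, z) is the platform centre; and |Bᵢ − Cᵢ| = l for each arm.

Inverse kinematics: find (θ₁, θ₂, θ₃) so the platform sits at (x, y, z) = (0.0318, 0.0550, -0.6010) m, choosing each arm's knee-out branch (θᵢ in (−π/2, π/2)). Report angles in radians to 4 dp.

φ1=0.0° → target in arm frame (0.0318, 0.0550)
  A cos θ + B sin θ = C:  0.0682·cos θ + -0.6010·sin θ = -0.5159
  θ1 = atan2(B,A) + arccos(C/0.6049) = 1.1347
arm 2 (φ=120.0°): x'=0.0317, y'=-0.0550
  e−x'=0.0683;  (l²−L²−(e−x')²−y'²−z²)/2L = -0.5160
  γ=atan2(-0.6010,0.0683)=-1.4577;  ψ=arccos(-0.8530)=2.5926;  θ2=γ+ψ≈1.1349
φ3=240.0° → target in arm frame (-0.0635, 0.0000)
  A cos θ + B sin θ = C:  0.1635·cos θ + -0.6010·sin θ = -0.5636
  γ=atan2(-0.6010,0.1635)=-1.3051;  ψ=arccos(-0.9049)=2.7019;  θ3=γ+ψ≈1.3968

θ₁ = 1.1347, θ₂ = 1.1349, θ₃ = 1.3968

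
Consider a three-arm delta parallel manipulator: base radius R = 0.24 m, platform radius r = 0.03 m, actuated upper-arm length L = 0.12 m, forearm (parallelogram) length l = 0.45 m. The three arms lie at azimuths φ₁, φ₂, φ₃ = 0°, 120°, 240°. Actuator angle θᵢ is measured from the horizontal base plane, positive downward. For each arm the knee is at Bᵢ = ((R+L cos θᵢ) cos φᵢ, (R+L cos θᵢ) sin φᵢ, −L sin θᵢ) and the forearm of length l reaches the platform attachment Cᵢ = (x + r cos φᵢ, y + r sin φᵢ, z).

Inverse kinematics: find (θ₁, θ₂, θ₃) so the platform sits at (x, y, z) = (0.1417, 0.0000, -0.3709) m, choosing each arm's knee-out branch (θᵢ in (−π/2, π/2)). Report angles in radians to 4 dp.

θ₁ = -0.3493, θ₂ = 1.0473, θ₃ = 1.0473

arm 1 (φ=0.0°): x'=0.1417, y'=0.0000
  A=0.0683, B=-0.3709, C=(l²−L²−A²−y'²−z²)/(2L)=0.1911
  θ1 = atan2(B,A) + arccos(C/0.3771) = -0.3493
arm 2 (φ=120.0°): x'=-0.0708, y'=-0.1227
  A=0.2808, B=-0.3709, C=(l²−L²−A²−y'²−z²)/(2L)=-0.1808
  √(A²+B²)=0.4652;  θ2 = -0.9227+1.9700 ≈ 1.0473
φ3=240.0° → target in arm frame (-0.0709, 0.1227)
  A=0.2809, B=-0.3709, C=(l²−L²−A²−y'²−z²)/(2L)=-0.1808
  θ3 = atan2(B,A) + arccos(C/0.4652) = 1.0473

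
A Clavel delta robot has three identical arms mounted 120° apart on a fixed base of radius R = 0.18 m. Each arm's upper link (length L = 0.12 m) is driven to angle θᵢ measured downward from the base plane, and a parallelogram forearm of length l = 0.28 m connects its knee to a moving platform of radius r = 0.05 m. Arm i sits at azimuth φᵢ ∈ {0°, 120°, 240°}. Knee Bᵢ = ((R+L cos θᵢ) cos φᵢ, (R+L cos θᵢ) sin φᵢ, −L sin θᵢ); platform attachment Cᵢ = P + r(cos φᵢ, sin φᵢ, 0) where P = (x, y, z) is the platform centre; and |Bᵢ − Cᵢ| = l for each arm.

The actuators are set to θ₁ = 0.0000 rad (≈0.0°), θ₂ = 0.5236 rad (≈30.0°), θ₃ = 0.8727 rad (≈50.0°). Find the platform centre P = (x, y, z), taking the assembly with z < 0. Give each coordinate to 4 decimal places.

φ1=0.0°: virtual centre (0.2500, 0.0000, 0.0000), radius l
O2 = (0.2339·cos120.0°, 0.2339·sin120.0°, -0.0600) = (-0.1170, 0.2026, -0.0600)
arm 3 at φ=240.0°: e+L cos θ3 = 0.2071;  O3 = (-0.1036, -0.1794, -0.0919)
subtract pairs → two planes through P
[-0.7339 0.4052 -0.1200]·P = -0.0042;  [-0.7071 -0.3588 -0.1839]·P = -0.0111
det = 0.5498;  x = 0.0109+-0.2138z,  y = 0.0095+-0.0911z
quadratic in z: (1.0540)z²+(0.1005)z+(-0.0212)=0, √Δ=0.3151 → z ∈ {-0.1972, 0.1018}; z = -0.1972 (taking z<0)
x = 0.0531, y = 0.0275

(0.0531, 0.0275, -0.1972)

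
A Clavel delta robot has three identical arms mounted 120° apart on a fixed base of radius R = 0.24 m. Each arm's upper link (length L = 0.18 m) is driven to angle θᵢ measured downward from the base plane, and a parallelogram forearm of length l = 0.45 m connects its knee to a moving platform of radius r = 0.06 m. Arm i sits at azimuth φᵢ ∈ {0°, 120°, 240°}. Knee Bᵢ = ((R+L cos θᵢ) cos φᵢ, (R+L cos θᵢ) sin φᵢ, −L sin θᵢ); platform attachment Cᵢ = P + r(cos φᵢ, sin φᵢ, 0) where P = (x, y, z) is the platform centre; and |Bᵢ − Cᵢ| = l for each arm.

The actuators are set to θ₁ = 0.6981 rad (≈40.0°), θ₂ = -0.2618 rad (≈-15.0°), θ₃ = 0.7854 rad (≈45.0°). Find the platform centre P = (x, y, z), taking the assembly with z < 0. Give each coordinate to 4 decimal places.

(-0.0532, 0.1164, -0.3421)

φ1=0.0°: virtual centre (0.3179, 0.0000, -0.1157), radius l
φ2=120.0°: virtual centre (-0.1769, 0.3065, 0.0466), radius l
arm 3 at φ=240.0°: ρ3 = 0.3073;  S3 = (-0.1536, -0.2661, -0.1273)
eliminate P² terms by subtracting sphere 1 from 2 and 3
plane₁₂: -0.9896x+0.6129y+0.3246z = 0.0130
det = 1.1047;  x = -0.0041+0.1435z,  y = 0.0145+-0.2978z
into |P−S₁|² = l²: 1.1093z² + 0.1303z + -0.0852 = 0;  Δ = 0.3951;  z = -0.3421 or 0.2246 → z<0 root = -0.3421
x = -0.0532, y = 0.1164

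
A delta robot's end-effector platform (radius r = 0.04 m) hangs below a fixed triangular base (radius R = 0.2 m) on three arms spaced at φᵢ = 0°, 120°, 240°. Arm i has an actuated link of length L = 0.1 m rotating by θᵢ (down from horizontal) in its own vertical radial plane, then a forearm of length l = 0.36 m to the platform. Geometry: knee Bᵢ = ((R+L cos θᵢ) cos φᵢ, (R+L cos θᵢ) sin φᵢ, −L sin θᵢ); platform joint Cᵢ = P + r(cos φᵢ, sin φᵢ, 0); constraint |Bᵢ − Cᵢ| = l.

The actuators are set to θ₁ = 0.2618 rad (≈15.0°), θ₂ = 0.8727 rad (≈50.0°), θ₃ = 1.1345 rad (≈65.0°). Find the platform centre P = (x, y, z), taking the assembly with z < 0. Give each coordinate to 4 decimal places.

(0.0729, 0.0244, -0.3345)

arm 1 at φ=0.0°: ρ1 = 0.2566;  S1 = (0.2566, 0.0000, -0.0259)
φ2=120.0°: virtual centre (-0.1121, 0.1942, -0.0766), radius l
S3 = (0.2023·cos240.0°, 0.2023·sin240.0°, -0.0906) = (-0.1011, -0.1752, -0.0906)
|S₂|²−|S₁|² = -0.0103;  |S₃|²−|S₁|² = -0.0174
[-0.7375 0.3885 -0.1014]·P = -0.0103;  [-0.7154 -0.3503 -0.1295]·P = -0.0174
Cramer: x(z) = 0.0194-0.1601z;  y(z) = 0.0101-0.0427z
quadratic in z: (1.0275)z²+(0.1269)z+(-0.0725)=0, √Δ=0.5606 → z ∈ {-0.3345, 0.2111}; z = -0.3345 (taking z<0)
x = 0.0729, y = 0.0244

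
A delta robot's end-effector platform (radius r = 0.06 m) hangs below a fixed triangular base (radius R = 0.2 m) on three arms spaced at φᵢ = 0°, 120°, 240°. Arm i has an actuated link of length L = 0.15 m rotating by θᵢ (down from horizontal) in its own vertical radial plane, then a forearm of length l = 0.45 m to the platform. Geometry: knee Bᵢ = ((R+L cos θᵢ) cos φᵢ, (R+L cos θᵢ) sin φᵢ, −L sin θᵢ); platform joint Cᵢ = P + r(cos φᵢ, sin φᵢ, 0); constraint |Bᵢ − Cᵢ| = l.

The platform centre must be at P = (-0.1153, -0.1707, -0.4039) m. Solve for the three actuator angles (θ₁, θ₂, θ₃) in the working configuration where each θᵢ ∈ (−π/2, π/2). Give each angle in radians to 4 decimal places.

arm 1 (φ=0.0°): x'=-0.1153, y'=-0.1707
  A cos θ + B sin θ = C:  0.2553·cos θ + -0.4039·sin θ = -0.2582
  θ1 = atan2(B,A) + arccos(C/0.4778) = 1.1345
rotate P by −φ2: (-0.0902, 0.1852, -0.4039)
  A cos θ + B sin θ = C:  0.2302·cos θ + -0.4039·sin θ = -0.2347
  √(A²+B²)=0.4649;  θ2 = -1.0528+2.1001 ≈ 1.0473
arm 3 (φ=240.0°): x'=0.2055, y'=-0.0145
  e−x'=-0.0655;  (l²−L²−(e−x')²−y'²−z²)/2L = 0.0412
  θ3 = atan2(B,A) + arccos(C/0.4092) = -0.2616

θ₁ = 1.1345, θ₂ = 1.0473, θ₃ = -0.2616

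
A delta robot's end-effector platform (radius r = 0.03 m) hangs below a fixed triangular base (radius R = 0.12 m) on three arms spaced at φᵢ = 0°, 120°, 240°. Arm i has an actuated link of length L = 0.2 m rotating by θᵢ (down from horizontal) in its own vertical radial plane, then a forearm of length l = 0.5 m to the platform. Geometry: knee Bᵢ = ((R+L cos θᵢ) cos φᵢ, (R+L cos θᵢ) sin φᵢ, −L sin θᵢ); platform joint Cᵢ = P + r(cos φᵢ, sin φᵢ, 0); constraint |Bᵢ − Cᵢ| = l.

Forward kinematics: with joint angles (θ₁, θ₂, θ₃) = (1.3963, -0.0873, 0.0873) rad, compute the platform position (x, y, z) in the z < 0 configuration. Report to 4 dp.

arm 1 at φ=0.0°: (R−r)+L cos θ1 = 0.1247;  O1 = (0.1247, 0.0000, -0.1970)
O2 = (0.2892·cos120.0°, 0.2892·sin120.0°, 0.0174) = (-0.1446, 0.2505, 0.0174)
φ3=240.0°: virtual centre (-0.1446, -0.2505, -0.0174), radius l
|O₂|²−|O₁|² = 0.0296;  |O₃|²−|O₁|² = 0.0296
plane₁₂: -0.5387x+0.5010y+0.4288z = 0.0296
Cramer: x(z) = -0.0550+0.7313z;  y(z) = 0.0000-0.0696z
into |P−O₁|² = l²: 1.5396z² + 0.1311z + -0.1789 = 0;  Δ = 1.1190;  z = -0.3861 or 0.3010 → z<0 root = -0.3861
x = -0.3373, y = 0.0269

(-0.3373, 0.0269, -0.3861)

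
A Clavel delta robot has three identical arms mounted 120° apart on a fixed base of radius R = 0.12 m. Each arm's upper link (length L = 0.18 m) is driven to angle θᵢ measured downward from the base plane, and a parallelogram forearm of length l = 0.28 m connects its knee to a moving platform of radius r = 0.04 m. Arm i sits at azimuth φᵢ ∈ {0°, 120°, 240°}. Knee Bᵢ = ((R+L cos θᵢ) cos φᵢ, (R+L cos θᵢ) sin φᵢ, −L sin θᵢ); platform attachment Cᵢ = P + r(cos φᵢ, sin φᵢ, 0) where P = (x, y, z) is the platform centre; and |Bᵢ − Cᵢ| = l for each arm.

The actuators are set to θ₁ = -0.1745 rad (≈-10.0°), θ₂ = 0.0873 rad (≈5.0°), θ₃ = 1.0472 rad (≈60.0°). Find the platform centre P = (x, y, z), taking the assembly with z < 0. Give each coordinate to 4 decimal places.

(0.0689, 0.0867, -0.1569)

φ1=0.0°: virtual centre (0.2573, 0.0000, 0.0313), radius l
O2 = (0.2593·cos120.0°, 0.2593·sin120.0°, -0.0157) = (-0.1297, 0.2246, -0.0157)
arm 3 at φ=240.0°: e+L cos θ3 = 0.1700;  O3 = (-0.0850, -0.1472, -0.1559)
eliminate P² terms by subtracting sphere 1 from 2 and 3
plane₁₂: -0.7738x+0.4491y+-0.0939z = 0.0003
Cramer: x(z) = 0.0115-0.3657z;  y(z) = 0.0206-0.4210z
quadratic in z: (1.3109)z²+(0.0999)z+(-0.0166)=0, √Δ=0.3116 → z ∈ {-0.1569, 0.0808}; z = -0.1569 (taking z<0)
x = 0.0689, y = 0.0867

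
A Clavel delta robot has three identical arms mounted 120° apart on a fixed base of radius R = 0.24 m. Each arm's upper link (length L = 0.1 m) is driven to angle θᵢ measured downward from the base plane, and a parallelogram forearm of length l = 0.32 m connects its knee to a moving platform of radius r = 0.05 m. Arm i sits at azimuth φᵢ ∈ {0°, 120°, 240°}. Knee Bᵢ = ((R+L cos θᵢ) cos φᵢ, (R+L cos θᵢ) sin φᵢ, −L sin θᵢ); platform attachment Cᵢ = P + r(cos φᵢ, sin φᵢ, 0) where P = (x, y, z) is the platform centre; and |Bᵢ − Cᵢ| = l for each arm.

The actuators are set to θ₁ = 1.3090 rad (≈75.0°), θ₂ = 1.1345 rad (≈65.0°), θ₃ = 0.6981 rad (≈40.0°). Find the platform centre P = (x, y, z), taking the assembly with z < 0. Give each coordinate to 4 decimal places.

arm 1 at φ=0.0°: (R−r)+L cos θ1 = 0.2159;  centre 1 = (0.2159, 0.0000, -0.0966)
φ2=120.0°: virtual centre (-0.1161, 0.2011, -0.0906), radius l
φ3=240.0°: virtual centre (-0.1333, -0.2309, -0.0643), radius l
eliminate P² terms by subtracting sphere 1 from 2 and 3
linear system: -0.6640x+0.4023y = 0.0062−0.0119z; -0.6984x+-0.4618y = 0.0193−0.0646z
Cramer: x(z) = -0.0181+0.0536z;  y(z) = -0.0144+0.0589z
into |P−centre ₁|² = l²: 1.0063z² + 0.1664z + -0.0381 = 0;  Δ = 0.1811;  z = -0.2941 or 0.1288 → z<0 root = -0.2941
x = -0.0339, y = -0.0317

(-0.0339, -0.0317, -0.2941)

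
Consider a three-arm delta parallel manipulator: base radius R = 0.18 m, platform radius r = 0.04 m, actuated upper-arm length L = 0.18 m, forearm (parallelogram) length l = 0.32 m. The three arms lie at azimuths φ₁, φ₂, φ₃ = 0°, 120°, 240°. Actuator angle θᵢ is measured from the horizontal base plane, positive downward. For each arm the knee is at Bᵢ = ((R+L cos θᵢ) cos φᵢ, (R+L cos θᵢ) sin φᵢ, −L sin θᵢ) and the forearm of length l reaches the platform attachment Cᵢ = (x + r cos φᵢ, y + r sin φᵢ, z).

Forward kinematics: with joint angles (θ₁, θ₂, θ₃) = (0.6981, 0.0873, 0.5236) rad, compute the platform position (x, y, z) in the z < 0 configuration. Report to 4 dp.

arm 1 at φ=0.0°: ρ1 = 0.2779;  centre 1 = (0.2779, 0.0000, -0.1157)
φ2=120.0°: virtual centre (-0.1597, 0.2765, -0.0157), radius l
arm 3 at φ=240.0°: ρ3 = 0.2959;  centre 3 = (-0.1479, -0.2562, -0.0900)
subtract pairs → two planes through P
plane₁₂: -0.8751x+0.5531y+0.2000z = 0.0116
Cramer: x(z) = -0.0095+0.1424z;  y(z) = 0.0059-0.1363z
into |P−centre ₁|² = l²: 1.0389z² + 0.1479z + -0.0064 = 0;  Δ = 0.0484;  z = -0.1771 or 0.0347 → z<0 root = -0.1771
x = -0.0347, y = 0.0301

(-0.0347, 0.0301, -0.1771)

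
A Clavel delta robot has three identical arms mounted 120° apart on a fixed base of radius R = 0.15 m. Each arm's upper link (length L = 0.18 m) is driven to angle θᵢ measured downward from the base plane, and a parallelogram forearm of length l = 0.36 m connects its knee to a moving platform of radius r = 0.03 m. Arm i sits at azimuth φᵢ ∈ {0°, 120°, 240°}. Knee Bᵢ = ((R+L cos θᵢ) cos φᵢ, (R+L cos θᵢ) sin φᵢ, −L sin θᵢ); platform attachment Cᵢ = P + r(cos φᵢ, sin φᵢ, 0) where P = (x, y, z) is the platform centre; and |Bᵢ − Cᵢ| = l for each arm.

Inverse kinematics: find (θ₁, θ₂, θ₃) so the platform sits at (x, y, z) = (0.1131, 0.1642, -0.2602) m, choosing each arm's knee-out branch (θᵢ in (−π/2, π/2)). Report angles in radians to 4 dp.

θ₁ = 0.0000, θ₂ = 0.1747, θ₃ = 1.3965

rotate P by −φ1: (0.1131, 0.1642, -0.2602)
  A=0.0069, B=-0.2602, C=(l²−L²−A²−y'²−z²)/(2L)=0.0069
  γ=atan2(-0.2602,0.0069)=-1.5443;  ψ=arccos(0.0265)=1.5443;  θ1=γ+ψ≈0.0000
arm 2 (φ=120.0°): x'=0.0857, y'=-0.1800
  e−x'=0.0343;  (l²−L²−(e−x')²−y'²−z²)/2L = -0.0114
  γ=atan2(-0.2602,0.0343)=-1.4395;  ψ=arccos(-0.0434)=1.6142;  θ2=γ+ψ≈0.1747
arm 3 (φ=240.0°): x'=-0.1988, y'=0.0158
  e−x'=0.3188;  (l²−L²−(e−x')²−y'²−z²)/2L = -0.2010
  θ3 = atan2(B,A) + arccos(C/0.4115) = 1.3965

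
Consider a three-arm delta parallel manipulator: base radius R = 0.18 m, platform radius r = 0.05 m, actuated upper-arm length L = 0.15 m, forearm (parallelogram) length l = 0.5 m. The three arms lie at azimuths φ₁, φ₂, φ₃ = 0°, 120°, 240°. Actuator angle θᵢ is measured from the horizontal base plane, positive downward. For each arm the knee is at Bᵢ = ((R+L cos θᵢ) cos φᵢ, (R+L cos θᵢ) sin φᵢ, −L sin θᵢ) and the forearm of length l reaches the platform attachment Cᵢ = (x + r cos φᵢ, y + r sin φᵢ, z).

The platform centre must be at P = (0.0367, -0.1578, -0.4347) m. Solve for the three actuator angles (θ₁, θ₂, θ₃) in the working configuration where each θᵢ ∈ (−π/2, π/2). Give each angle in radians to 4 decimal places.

rotate P by −φ1: (0.0367, -0.1578, -0.4347)
  A=0.0933, B=-0.4347, C=(l²−L²−A²−y'²−z²)/(2L)=0.0164
  θ1 = atan2(B,A) + arccos(C/0.4446) = 0.1745
arm 2 (φ=120.0°): x'=-0.1550, y'=0.0471
  A cos θ + B sin θ = C:  0.2850·cos θ + -0.4347·sin θ = -0.1497
  θ2 = atan2(B,A) + arccos(C/0.5198) = 0.8725
φ3=240.0° → target in arm frame (0.1183, 0.1107)
  A=0.0117, B=-0.4347, C=(l²−L²−A²−y'²−z²)/(2L)=0.0872
  θ3 = atan2(B,A) + arccos(C/0.4349) = -0.1749

θ₁ = 0.1745, θ₂ = 0.8725, θ₃ = -0.1749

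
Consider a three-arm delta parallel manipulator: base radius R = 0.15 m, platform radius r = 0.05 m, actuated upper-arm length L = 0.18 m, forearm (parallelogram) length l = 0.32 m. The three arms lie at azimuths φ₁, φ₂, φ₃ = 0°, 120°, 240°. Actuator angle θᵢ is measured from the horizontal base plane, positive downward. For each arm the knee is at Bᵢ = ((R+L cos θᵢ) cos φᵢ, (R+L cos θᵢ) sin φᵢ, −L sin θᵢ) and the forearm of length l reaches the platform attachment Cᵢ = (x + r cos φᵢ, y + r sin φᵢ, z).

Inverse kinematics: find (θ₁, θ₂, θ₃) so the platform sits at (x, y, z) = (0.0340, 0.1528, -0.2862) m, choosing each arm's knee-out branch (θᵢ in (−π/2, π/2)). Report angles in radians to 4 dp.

φ1=0.0° → target in arm frame (0.0340, 0.1528)
  A cos θ + B sin θ = C:  0.0660·cos θ + -0.2862·sin θ = -0.1100
  √(A²+B²)=0.2937;  θ1 = -1.3442+1.9548 ≈ 0.6107
arm 2 (φ=120.0°): x'=0.1153, y'=-0.1058
  e−x'=-0.0153;  (l²−L²−(e−x')²−y'²−z²)/2L = -0.0649
  √(A²+B²)=0.2866;  θ2 = -1.6243+1.7991 ≈ 0.1748
rotate P by −φ3: (-0.1493, -0.0470, -0.2862)
  A=0.2493, B=-0.2862, C=(l²−L²−A²−y'²−z²)/(2L)=-0.2119
  √(A²+B²)=0.3796;  θ3 = -0.8541+2.1630 ≈ 1.3089

θ₁ = 0.6107, θ₂ = 0.1748, θ₃ = 1.3089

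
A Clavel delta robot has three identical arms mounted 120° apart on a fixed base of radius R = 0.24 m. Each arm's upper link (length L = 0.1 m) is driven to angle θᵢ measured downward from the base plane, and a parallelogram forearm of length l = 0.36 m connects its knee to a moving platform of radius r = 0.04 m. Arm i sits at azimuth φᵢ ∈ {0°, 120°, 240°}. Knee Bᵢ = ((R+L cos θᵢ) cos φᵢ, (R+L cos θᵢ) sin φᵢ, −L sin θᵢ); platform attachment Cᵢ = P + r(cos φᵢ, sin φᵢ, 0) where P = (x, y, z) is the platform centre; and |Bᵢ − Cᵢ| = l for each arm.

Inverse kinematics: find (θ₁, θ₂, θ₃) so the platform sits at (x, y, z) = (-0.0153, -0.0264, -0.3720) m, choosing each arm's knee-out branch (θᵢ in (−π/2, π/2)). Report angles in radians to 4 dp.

φ1=0.0° → target in arm frame (-0.0153, -0.0264)
  A=0.2153, B=-0.3720, C=(l²−L²−A²−y'²−z²)/(2L)=-0.3292
  √(A²+B²)=0.4298;  θ1 = -1.0461+2.4432 ≈ 1.3970
φ2=120.0° → target in arm frame (-0.0152, 0.0265)
  A=0.2152, B=-0.3720, C=(l²−L²−A²−y'²−z²)/(2L)=-0.3290
  θ2 = atan2(B,A) + arccos(C/0.4298) = 1.3964
rotate P by −φ3: (0.0305, -0.0001, -0.3720)
  e−x'=0.1695;  (l²−L²−(e−x')²−y'²−z²)/2L = -0.2375
  √(A²+B²)=0.4088;  θ3 = -1.1433+2.1909 ≈ 1.0476

θ₁ = 1.3970, θ₂ = 1.3964, θ₃ = 1.0476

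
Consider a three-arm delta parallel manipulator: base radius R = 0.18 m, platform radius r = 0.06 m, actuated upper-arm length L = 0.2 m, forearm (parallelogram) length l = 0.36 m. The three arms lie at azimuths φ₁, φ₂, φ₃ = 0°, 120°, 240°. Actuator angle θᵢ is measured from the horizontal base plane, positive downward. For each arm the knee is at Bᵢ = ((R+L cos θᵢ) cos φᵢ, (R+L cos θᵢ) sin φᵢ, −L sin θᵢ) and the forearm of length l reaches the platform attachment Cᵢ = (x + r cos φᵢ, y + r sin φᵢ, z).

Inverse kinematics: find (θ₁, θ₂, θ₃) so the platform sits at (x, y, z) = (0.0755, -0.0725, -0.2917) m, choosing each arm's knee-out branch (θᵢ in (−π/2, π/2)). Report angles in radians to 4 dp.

θ₁ = 0.1745, θ₂ = 0.9599, θ₃ = 0.4359

rotate P by −φ1: (0.0755, -0.0725, -0.2917)
  A=0.0445, B=-0.2917, C=(l²−L²−A²−y'²−z²)/(2L)=-0.0068
  √(A²+B²)=0.2951;  θ1 = -1.4194+1.5939 ≈ 0.1745
rotate P by −φ2: (-0.1005, -0.0291, -0.2917)
  A cos θ + B sin θ = C:  0.2205·cos θ + -0.2917·sin θ = -0.1124
  θ2 = atan2(B,A) + arccos(C/0.3657) = 0.9599
arm 3 (φ=240.0°): x'=0.0250, y'=0.1016
  A cos θ + B sin θ = C:  0.0950·cos θ + -0.2917·sin θ = -0.0371
  θ3 = atan2(B,A) + arccos(C/0.3068) = 0.4359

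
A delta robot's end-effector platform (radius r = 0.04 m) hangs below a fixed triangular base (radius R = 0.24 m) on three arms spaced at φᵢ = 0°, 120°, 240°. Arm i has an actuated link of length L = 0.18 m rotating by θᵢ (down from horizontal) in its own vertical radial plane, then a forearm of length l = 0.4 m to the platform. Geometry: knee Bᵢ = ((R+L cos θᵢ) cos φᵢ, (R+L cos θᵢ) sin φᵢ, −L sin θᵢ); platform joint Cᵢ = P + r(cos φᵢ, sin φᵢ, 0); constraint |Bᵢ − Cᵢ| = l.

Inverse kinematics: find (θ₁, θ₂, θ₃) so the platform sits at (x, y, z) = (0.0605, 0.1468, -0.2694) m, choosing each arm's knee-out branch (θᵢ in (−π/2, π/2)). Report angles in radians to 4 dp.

θ₁ = 0.3491, θ₂ = 0.0869, θ₃ = 1.3961

rotate P by −φ1: (0.0605, 0.1468, -0.2694)
  A=0.1395, B=-0.2694, C=(l²−L²−A²−y'²−z²)/(2L)=0.0389
  γ=atan2(-0.2694,0.1395)=-1.0930;  ψ=arccos(0.1283)=1.4421;  θ1=γ+ψ≈0.3491
rotate P by −φ2: (0.0969, -0.1258, -0.2694)
  A=0.1031, B=-0.2694, C=(l²−L²−A²−y'²−z²)/(2L)=0.0794
  γ=atan2(-0.2694,0.1031)=-1.2052;  ψ=arccos(0.2751)=1.2921;  θ2=γ+ψ≈0.0869
arm 3 (φ=240.0°): x'=-0.1574, y'=-0.0210
  e−x'=0.3574;  (l²−L²−(e−x')²−y'²−z²)/2L = -0.2032
  θ3 = atan2(B,A) + arccos(C/0.4475) = 1.3961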